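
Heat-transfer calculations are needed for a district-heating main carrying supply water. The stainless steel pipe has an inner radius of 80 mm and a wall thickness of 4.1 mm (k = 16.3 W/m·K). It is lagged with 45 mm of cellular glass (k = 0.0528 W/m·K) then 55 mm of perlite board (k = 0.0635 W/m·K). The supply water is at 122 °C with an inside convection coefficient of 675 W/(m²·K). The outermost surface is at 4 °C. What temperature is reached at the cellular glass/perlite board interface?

Per-layer cylindrical resistances, series-summed:
R_inner film = 1/(h_i·2πr₁L) = 1/(675×2π×0.08×1) = 0.002947 K/W
R_stainless steel pipe wall = ln(84.1/80)/(2π×16.3×1) = 4.88×10^-4 K/W
R_cellular glass = ln(129.1/84.1)/(2π×0.0528×1) = 1.292 K/W
R_perlite board = ln(184.1/129.1)/(2π×0.0635×1) = 0.8895 K/W
R_total = 2.185 K/W
Q = ΔT/R_total = 118/2.185
Q = 54 W/m
T_interface = T_inner − Q·ΣR(inner→interface) = 122 − 54×1.295

T ≈ 52 °C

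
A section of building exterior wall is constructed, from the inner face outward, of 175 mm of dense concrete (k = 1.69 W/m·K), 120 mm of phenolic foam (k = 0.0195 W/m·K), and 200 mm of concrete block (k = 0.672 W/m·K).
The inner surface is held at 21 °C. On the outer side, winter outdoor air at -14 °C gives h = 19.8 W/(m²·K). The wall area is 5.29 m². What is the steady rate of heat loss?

Treating each layer as a thermal resistance in series:
R_dense concrete = L/(kA) = 0.175/(1.69×5.29) = 0.01957 K/W
R_phenolic foam = L/(kA) = 0.12/(0.0195×5.29) = 1.163 K/W
R_concrete block = L/(kA) = 0.2/(0.672×5.29) = 0.05626 K/W
R_outer film = 1/(h_o·A) = 1/(19.8×5.29) = 0.009547 K/W
R_total = 1.249 K/W
Q = ΔT / R_total = 35 / 1.249

Q ≈ 28 W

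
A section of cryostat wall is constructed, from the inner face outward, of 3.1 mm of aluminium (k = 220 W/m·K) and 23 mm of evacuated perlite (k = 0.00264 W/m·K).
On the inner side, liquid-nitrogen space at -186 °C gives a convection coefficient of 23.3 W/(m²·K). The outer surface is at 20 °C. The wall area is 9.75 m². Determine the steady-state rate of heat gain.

Q ≈ 229 W

Series thermal resistances:
R_inner film = 1/(h_i·A) = 1/(23.3×9.75) = 0.004402 K/W
R_aluminium = L/(kA) = 0.0031/(220×9.75) = 1.445×10^-6 K/W
R_evacuated perlite = L/(kA) = 0.023/(0.00264×9.75) = 0.8936 K/W
R_total = 0.898 K/W
Q = ΔT / R_total = 206 / 0.898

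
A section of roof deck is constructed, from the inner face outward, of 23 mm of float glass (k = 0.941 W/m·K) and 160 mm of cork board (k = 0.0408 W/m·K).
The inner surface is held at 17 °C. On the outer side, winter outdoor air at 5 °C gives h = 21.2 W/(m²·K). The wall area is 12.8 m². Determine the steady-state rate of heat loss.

Q ≈ 38.5 W

Using the resistance-network approach (series):
R_float glass = L/(kA) = 0.023/(0.941×12.8) = 0.00191 K/W
R_cork board = L/(kA) = 0.16/(0.0408×12.8) = 0.3064 K/W
R_outer film = 1/(h_o·A) = 1/(21.2×12.8) = 0.003685 K/W
R_total = 0.312 K/W
Q = ΔT / R_total = 12 / 0.312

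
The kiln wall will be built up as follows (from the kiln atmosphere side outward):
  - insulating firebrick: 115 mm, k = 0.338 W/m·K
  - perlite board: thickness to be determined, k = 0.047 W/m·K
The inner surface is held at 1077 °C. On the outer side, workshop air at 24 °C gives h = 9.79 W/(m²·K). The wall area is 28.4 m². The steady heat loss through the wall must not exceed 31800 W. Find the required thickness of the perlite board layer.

Model the wall as resistances in series:
R_insulating firebrick = L/(kA) = 0.115/(0.338×28.4) = 0.01198 K/W
R_outer film = 1/(h_o·A) = 1/(9.79×28.4) = 0.003597 K/W
Sum of the known resistances R_other = 0.01558 K/W
Required total resistance R_tot = ΔT/Q_allow = 1053/31800 = 0.03311 K/W
R_perlite board = R_tot − R_other = 0.01754 K/W
L = R·k·A = 0.01754×0.047×28.4

L ≈ 23.4 mm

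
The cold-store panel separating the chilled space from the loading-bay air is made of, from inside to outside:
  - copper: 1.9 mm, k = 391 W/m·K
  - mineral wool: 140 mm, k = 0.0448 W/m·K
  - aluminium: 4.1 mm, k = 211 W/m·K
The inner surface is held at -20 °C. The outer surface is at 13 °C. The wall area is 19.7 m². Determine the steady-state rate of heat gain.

Treating each layer as a thermal resistance in series:
R_copper = L/(kA) = 0.0019/(391×19.7) = 2.467×10^-7 K/W
R_mineral wool = L/(kA) = 0.14/(0.0448×19.7) = 0.1586 K/W
R_aluminium = L/(kA) = 0.0041/(211×19.7) = 9.864×10^-7 K/W
R_total = 0.1586 K/W
Q = ΔT / R_total = 33 / 0.1586

Q ≈ 208 W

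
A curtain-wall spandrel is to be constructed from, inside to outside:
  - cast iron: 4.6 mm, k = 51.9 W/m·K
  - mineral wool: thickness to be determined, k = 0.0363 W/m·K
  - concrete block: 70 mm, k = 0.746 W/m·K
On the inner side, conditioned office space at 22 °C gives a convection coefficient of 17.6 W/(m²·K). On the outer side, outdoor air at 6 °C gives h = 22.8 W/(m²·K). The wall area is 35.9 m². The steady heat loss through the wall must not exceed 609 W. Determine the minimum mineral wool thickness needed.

Model the wall as resistances in series:
R_inner film = 1/(h_i·A) = 1/(17.6×35.9) = 0.001583 K/W
R_cast iron = L/(kA) = 0.0046/(51.9×35.9) = 2.469×10^-6 K/W
R_concrete block = L/(kA) = 0.07/(0.746×35.9) = 0.002614 K/W
R_outer film = 1/(h_o·A) = 1/(22.8×35.9) = 0.001222 K/W
Sum of the known resistances R_other = 0.005421 K/W
Required total resistance R_tot = ΔT/Q_allow = 16/609 = 0.02627 K/W
R_mineral wool = R_tot − R_other = 0.02085 K/W
L = R·k·A = 0.02085×0.0363×35.9

L ≈ 27.2 mm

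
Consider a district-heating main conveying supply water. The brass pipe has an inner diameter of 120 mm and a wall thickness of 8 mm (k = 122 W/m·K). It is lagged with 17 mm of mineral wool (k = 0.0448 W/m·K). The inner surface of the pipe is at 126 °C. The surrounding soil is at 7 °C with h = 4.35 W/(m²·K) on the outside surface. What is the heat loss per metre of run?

Per-layer cylindrical resistances, series-summed:
R_brass pipe wall = ln(68/60)/(2π×122×1) = 1.633×10^-4 K/W
R_mineral wool = ln(85/68)/(2π×0.0448×1) = 0.7927 K/W
R_outer film = 1/(h_o·2πr_oL) = 1/(4.35×2π×0.085×1) = 0.4304 K/W
R_total = 1.223 K/W
Q = ΔT/R_total = 119/1.223

q′ ≈ 97.3 W/m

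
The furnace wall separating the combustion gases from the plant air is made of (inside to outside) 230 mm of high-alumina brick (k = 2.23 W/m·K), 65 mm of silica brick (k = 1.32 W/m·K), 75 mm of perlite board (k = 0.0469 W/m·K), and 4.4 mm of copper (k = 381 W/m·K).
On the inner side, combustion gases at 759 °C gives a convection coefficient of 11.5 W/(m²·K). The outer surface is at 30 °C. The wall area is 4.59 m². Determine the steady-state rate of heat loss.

Q ≈ 1820 W

Series thermal resistances:
R_inner film = 1/(h_i·A) = 1/(11.5×4.59) = 0.01894 K/W
R_high-alumina brick = L/(kA) = 0.23/(2.23×4.59) = 0.02247 K/W
R_silica brick = L/(kA) = 0.065/(1.32×4.59) = 0.01073 K/W
R_perlite board = L/(kA) = 0.075/(0.0469×4.59) = 0.3484 K/W
R_copper = L/(kA) = 0.0044/(381×4.59) = 2.516×10^-6 K/W
R_total = 0.4005 K/W
Q = ΔT / R_total = 729 / 0.4005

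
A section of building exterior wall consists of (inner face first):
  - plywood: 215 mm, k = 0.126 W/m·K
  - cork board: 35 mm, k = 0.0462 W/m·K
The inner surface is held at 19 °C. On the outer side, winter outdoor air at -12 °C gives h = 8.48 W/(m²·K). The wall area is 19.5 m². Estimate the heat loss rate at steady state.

Model the wall as resistances in series:
R_plywood = L/(kA) = 0.215/(0.126×19.5) = 0.08751 K/W
R_cork board = L/(kA) = 0.035/(0.0462×19.5) = 0.03885 K/W
R_outer film = 1/(h_o·A) = 1/(8.48×19.5) = 0.006047 K/W
R_total = 0.1324 K/W
Q = ΔT / R_total = 31 / 0.1324

Q ≈ 234 W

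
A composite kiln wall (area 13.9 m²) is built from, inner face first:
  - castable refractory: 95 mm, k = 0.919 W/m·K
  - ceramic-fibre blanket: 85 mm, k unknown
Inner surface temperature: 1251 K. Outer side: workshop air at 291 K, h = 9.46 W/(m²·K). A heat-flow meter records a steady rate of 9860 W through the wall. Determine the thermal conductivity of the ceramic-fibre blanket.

k ≈ 0.0743 W/(m·K)

Model the wall as resistances in series:
R_castable refractory = L/(kA) = 0.095/(0.919×13.9) = 0.007437 K/W
R_outer film = 1/(h_o·A) = 1/(9.46×13.9) = 0.007605 K/W
Sum of known resistances R_other = 0.01504 K/W
Total R = ΔT/Q = 960/9860 = 0.09736 K/W
R_ceramic-fibre blanket = R_total − R_other = 0.08232 K/W
k = L/(R·A) = 0.085/(0.08232×13.9)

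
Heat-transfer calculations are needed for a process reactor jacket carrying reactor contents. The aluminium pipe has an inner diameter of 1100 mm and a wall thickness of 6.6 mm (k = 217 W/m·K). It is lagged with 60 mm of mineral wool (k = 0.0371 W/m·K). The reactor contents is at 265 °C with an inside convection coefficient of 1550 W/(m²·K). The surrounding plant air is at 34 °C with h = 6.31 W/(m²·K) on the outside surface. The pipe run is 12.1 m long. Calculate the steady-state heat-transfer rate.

Q ≈ 5820 W

Radial resistances (cylindrical: R_cond = ln(r_o/r_i)/(2πkL), R_conv = 1/(h·2πrL)):
R_inner film = 1/(h_i·2πr₁L) = 1/(1550×2π×0.55×12.1) = 1.543×10^-5 K/W
R_aluminium pipe wall = ln(556.6/550)/(2π×217×12.1) = 7.23×10^-7 K/W
R_mineral wool = ln(616.6/556.6)/(2π×0.0371×12.1) = 0.0363 K/W
R_outer film = 1/(h_o·2πr_oL) = 1/(6.31×2π×0.6166×12.1) = 0.003381 K/W
R_total = 0.03969 K/W
Q = ΔT/R_total = 231/0.03969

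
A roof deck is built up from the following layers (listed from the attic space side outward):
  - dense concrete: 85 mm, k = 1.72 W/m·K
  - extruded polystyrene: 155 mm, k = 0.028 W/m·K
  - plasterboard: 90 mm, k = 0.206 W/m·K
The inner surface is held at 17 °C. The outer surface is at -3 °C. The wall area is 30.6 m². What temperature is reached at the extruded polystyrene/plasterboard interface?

T ≈ -1.55 °C

Series thermal resistances:
R_dense concrete = L/(kA) = 0.085/(1.72×30.6) = 0.001615 K/W
R_extruded polystyrene = L/(kA) = 0.155/(0.028×30.6) = 0.1809 K/W
R_plasterboard = L/(kA) = 0.09/(0.206×30.6) = 0.01428 K/W
R_total = 0.1968 K/W;  Q = ΔT/R_total = 20/0.1968 = 101.6 W
T_interface = T_inner − Q·ΣR(inner→interface) = 17 − 102×0.1825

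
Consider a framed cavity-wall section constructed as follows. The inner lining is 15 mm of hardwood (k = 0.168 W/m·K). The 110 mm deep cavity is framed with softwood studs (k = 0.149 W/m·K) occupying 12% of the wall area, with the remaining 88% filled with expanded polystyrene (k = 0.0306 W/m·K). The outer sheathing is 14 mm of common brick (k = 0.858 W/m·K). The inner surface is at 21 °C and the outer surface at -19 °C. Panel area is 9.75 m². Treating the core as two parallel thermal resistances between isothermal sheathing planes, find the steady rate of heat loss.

Sheathing layers in series; stud and cavity paths in parallel between them.
R_inner = 0.015/(0.168×9.75) = 0.009158 K/W
R_stud  = 0.11/(0.149×0.12×9.75) = 0.631 K/W
R_cav   = 0.11/(0.0306×0.88×9.75) = 0.419 K/W
1/R_core = 1/R_stud + 1/R_cav → R_core = 0.2518 K/W
R_outer = 0.014/(0.858×9.75) = 0.001674 K/W
R_total = 0.2626 K/W
Q = ΔT/R_total = 40/0.2626

Q ≈ 152 W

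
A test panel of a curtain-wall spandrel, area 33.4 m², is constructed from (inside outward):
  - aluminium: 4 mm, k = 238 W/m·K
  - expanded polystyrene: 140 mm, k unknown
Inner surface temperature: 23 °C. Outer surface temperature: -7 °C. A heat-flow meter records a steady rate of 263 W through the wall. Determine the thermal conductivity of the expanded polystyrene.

k ≈ 0.0367 W/(m·K)

Model the wall as resistances in series:
R_aluminium = L/(kA) = 0.004/(238×33.4) = 5.032×10^-7 K/W
Sum of known resistances R_other = 5.032×10^-7 K/W
Total R = ΔT/Q = 30/263 = 0.1141 K/W
R_expanded polystyrene = R_total − R_other = 0.1141 K/W
k = L/(R·A) = 0.14/(0.1141×33.4)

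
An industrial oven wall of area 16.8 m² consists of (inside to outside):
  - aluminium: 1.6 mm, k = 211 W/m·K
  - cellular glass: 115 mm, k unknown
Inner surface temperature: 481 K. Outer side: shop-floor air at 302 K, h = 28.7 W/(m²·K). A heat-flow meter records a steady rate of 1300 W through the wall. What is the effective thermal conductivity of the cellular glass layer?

k ≈ 0.0505 W/(m·K)

Series thermal resistances:
R_aluminium = L/(kA) = 0.0016/(211×16.8) = 4.514×10^-7 K/W
R_outer film = 1/(h_o·A) = 1/(28.7×16.8) = 0.002074 K/W
Sum of known resistances R_other = 0.002074 K/W
Total R = ΔT/Q = 179/1300 = 0.1377 K/W
R_cellular glass = R_total − R_other = 0.1356 K/W
k = L/(R·A) = 0.115/(0.1356×16.8)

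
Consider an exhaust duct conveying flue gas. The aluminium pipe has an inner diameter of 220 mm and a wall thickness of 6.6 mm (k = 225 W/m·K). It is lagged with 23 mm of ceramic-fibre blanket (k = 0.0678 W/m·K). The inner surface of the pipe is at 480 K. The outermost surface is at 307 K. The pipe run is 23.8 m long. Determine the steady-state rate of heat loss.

Q ≈ 9740 W

For a radial system each layer contributes R = ln(r_out/r_in)/(2πkL); films add R = 1/(hA).
R_aluminium pipe wall = ln(116.6/110)/(2π×225×23.8) = 1.732×10^-6 K/W
R_ceramic-fibre blanket = ln(139.6/116.6)/(2π×0.0678×23.8) = 0.01776 K/W
R_total = 0.01776 K/W
Q = ΔT/R_total = 173/0.01776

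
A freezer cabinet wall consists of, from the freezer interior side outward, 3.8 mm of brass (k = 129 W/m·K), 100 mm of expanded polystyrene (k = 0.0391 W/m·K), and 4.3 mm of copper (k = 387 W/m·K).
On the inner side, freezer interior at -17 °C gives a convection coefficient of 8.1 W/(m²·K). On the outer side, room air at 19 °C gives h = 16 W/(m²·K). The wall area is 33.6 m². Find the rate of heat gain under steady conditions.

Q ≈ 441 W

Treating each layer as a thermal resistance in series:
R_inner film = 1/(h_i·A) = 1/(8.1×33.6) = 0.003674 K/W
R_brass = L/(kA) = 0.0038/(129×33.6) = 8.767×10^-7 K/W
R_expanded polystyrene = L/(kA) = 0.1/(0.0391×33.6) = 0.07612 K/W
R_copper = L/(kA) = 0.0043/(387×33.6) = 3.307×10^-7 K/W
R_outer film = 1/(h_o·A) = 1/(16×33.6) = 0.00186 K/W
R_total = 0.08165 K/W
Q = ΔT / R_total = 36 / 0.08165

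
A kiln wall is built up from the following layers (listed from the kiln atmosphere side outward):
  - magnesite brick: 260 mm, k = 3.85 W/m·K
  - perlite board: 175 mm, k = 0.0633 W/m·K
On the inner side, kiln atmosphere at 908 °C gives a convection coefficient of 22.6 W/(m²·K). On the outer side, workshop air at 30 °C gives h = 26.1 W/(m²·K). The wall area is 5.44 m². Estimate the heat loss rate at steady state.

Q ≈ 1640 W

Model the wall as resistances in series:
R_inner film = 1/(h_i·A) = 1/(22.6×5.44) = 0.008134 K/W
R_magnesite brick = L/(kA) = 0.26/(3.85×5.44) = 0.01241 K/W
R_perlite board = L/(kA) = 0.175/(0.0633×5.44) = 0.5082 K/W
R_outer film = 1/(h_o·A) = 1/(26.1×5.44) = 0.007043 K/W
R_total = 0.5358 K/W
Q = ΔT / R_total = 878 / 0.5358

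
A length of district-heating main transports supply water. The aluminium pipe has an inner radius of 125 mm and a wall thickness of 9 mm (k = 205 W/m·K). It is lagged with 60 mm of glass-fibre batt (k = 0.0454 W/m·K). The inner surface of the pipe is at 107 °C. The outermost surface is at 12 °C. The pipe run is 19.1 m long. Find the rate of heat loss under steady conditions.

Q ≈ 1400 W

Cylindrical conduction, so R = ln(r₂/r₁)/(2πkL) per layer, in series:
R_aluminium pipe wall = ln(134/125)/(2π×205×19.1) = 2.826×10^-6 K/W
R_glass-fibre batt = ln(194/134)/(2π×0.0454×19.1) = 0.06791 K/W
R_total = 0.06792 K/W
Q = ΔT/R_total = 95/0.06792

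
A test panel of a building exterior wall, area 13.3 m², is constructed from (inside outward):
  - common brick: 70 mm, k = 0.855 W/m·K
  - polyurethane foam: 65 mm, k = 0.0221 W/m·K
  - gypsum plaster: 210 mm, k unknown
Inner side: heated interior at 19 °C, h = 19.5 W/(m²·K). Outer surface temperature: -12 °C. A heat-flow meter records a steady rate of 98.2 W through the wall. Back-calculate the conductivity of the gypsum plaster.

k ≈ 0.187 W/(m·K)

Treating each layer as a thermal resistance in series:
R_inner film = 1/(h_i·A) = 1/(19.5×13.3) = 0.003856 K/W
R_common brick = L/(kA) = 0.07/(0.855×13.3) = 0.006156 K/W
R_polyurethane foam = L/(kA) = 0.065/(0.0221×13.3) = 0.2211 K/W
Sum of known resistances R_other = 0.2312 K/W
Total R = ΔT/Q = 31/98.2 = 0.3157 K/W
R_gypsum plaster = R_total − R_other = 0.08453 K/W
k = L/(R·A) = 0.21/(0.08453×13.3)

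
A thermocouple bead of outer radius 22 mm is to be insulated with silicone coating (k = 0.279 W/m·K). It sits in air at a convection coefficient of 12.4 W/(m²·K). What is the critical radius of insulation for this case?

r_cr ≈ 45 mm

For a sphere r_cr = 2k/h = 2×0.279/12.4
r_cr = 45 mm; since the bare radius (22 mm) is below r_cr, adding a thin layer of insulation will *increase* heat loss.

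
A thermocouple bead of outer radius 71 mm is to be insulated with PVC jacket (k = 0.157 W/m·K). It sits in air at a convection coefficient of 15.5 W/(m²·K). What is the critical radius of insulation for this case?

For a sphere r_cr = 2k/h = 2×0.157/15.5
r_cr = 20.3 mm; since the bare radius (71 mm) is above r_cr, any added insulation will reduce heat loss.

r_cr ≈ 20.3 mm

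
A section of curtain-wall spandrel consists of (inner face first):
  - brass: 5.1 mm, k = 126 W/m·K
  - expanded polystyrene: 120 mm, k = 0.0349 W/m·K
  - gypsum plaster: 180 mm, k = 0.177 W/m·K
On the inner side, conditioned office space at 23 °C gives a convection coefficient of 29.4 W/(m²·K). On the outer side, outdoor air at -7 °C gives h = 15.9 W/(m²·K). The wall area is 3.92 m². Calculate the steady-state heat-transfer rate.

Q ≈ 25.8 W

Series thermal resistances:
R_inner film = 1/(h_i·A) = 1/(29.4×3.92) = 0.008677 K/W
R_brass = L/(kA) = 0.0051/(126×3.92) = 1.033×10^-5 K/W
R_expanded polystyrene = L/(kA) = 0.12/(0.0349×3.92) = 0.8771 K/W
R_gypsum plaster = L/(kA) = 0.18/(0.177×3.92) = 0.2594 K/W
R_outer film = 1/(h_o·A) = 1/(15.9×3.92) = 0.01604 K/W
R_total = 1.161 K/W
Q = ΔT / R_total = 30 / 1.161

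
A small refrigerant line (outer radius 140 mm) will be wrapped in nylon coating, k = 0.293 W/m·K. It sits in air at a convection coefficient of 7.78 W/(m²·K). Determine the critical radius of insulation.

r_cr ≈ 37.7 mm

For a cylinder r_cr = k/h = 0.293/7.78
r_cr = 37.7 mm; since the bare radius (140 mm) is above r_cr, any added insulation will reduce heat loss.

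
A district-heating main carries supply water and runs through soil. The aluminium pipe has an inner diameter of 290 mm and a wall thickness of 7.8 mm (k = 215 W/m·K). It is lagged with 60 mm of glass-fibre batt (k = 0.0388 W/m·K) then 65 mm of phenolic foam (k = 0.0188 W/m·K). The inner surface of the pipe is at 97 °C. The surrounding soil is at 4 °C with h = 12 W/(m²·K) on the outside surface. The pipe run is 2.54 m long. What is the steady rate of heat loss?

For a radial system each layer contributes R = ln(r_out/r_in)/(2πkL); films add R = 1/(hA).
R_aluminium pipe wall = ln(152.8/145)/(2π×215×2.54) = 1.527×10^-5 K/W
R_glass-fibre batt = ln(212.8/152.8)/(2π×0.0388×2.54) = 0.5349 K/W
R_phenolic foam = ln(277.8/212.8)/(2π×0.0188×2.54) = 0.8884 K/W
R_outer film = 1/(h_o·2πr_oL) = 1/(12×2π×0.2778×2.54) = 0.0188 K/W
R_total = 1.442 K/W
Q = ΔT/R_total = 93/1.442

Q ≈ 64.5 W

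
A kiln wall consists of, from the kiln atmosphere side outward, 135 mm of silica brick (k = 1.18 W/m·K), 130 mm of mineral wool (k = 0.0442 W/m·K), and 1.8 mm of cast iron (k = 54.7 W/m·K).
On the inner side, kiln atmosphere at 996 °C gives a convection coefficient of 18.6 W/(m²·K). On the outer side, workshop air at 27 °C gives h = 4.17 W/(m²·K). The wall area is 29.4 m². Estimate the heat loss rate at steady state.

Thermal resistances in series:
R_inner film = 1/(h_i·A) = 1/(18.6×29.4) = 0.001829 K/W
R_silica brick = L/(kA) = 0.135/(1.18×29.4) = 0.003891 K/W
R_mineral wool = L/(kA) = 0.13/(0.0442×29.4) = 0.1 K/W
R_cast iron = L/(kA) = 0.0018/(54.7×29.4) = 1.119×10^-6 K/W
R_outer film = 1/(h_o·A) = 1/(4.17×29.4) = 0.008157 K/W
R_total = 0.1139 K/W
Q = ΔT / R_total = 969 / 0.1139

Q ≈ 8510 W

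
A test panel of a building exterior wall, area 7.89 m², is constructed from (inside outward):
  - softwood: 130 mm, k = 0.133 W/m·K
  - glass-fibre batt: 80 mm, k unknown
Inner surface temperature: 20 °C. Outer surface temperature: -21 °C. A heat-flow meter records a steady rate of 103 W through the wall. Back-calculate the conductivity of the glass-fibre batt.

k ≈ 0.037 W/(m·K)

Model the wall as resistances in series:
R_softwood = L/(kA) = 0.13/(0.133×7.89) = 0.1239 K/W
Sum of known resistances R_other = 0.1239 K/W
Total R = ΔT/Q = 41/103 = 0.3981 K/W
R_glass-fibre batt = R_total − R_other = 0.2742 K/W
k = L/(R·A) = 0.08/(0.2742×7.89)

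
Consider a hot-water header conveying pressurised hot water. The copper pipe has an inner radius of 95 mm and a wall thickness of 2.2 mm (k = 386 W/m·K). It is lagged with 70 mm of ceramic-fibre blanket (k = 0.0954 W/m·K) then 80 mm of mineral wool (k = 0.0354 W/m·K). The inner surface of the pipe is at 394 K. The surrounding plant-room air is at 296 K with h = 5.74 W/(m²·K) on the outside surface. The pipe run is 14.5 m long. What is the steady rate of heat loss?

Treating each annulus and film as a series resistance:
R_copper pipe wall = ln(97.2/95)/(2π×386×14.5) = 6.51×10^-7 K/W
R_ceramic-fibre blanket = ln(167.2/97.2)/(2π×0.0954×14.5) = 0.06241 K/W
R_mineral wool = ln(247.2/167.2)/(2π×0.0354×14.5) = 0.1212 K/W
R_outer film = 1/(h_o·2πr_oL) = 1/(5.74×2π×0.2472×14.5) = 0.007736 K/W
R_total = 0.1914 K/W
Q = ΔT/R_total = 98/0.1914

Q ≈ 512 W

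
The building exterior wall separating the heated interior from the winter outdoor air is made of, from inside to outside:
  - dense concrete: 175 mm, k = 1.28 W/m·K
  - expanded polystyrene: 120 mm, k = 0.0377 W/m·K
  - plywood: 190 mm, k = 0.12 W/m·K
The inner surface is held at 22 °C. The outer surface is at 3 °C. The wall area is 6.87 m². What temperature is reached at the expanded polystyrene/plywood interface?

Using the resistance-network approach (series):
R_dense concrete = L/(kA) = 0.175/(1.28×6.87) = 0.0199 K/W
R_expanded polystyrene = L/(kA) = 0.12/(0.0377×6.87) = 0.4633 K/W
R_plywood = L/(kA) = 0.19/(0.12×6.87) = 0.2305 K/W
R_total = 0.7137 K/W;  Q = ΔT/R_total = 19/0.7137 = 26.62 W
T_interface = T_inner − Q·ΣR(inner→interface) = 22 − 26.6×0.4832

T ≈ 9.14 °C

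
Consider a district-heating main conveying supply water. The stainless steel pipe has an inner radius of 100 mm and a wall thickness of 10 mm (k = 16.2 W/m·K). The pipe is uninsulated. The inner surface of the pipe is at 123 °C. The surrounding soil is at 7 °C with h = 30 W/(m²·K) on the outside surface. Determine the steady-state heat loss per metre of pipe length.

q′ ≈ 2360 W/m

For a radial system each layer contributes R = ln(r_out/r_in)/(2πkL); films add R = 1/(hA).
R_stainless steel pipe wall = ln(110/100)/(2π×16.2×1) = 9.364×10^-4 K/W
R_outer film = 1/(h_o·2πr_oL) = 1/(30×2π×0.11×1) = 0.04823 K/W
R_total = 0.04917 K/W
Q = ΔT/R_total = 116/0.04917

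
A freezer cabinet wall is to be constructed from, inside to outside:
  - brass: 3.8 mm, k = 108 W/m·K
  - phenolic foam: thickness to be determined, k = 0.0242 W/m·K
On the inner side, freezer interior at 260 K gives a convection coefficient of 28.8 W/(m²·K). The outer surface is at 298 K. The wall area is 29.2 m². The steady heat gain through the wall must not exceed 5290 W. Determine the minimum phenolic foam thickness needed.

L ≈ 4.23 mm

Using the resistance-network approach (series):
R_inner film = 1/(h_i·A) = 1/(28.8×29.2) = 0.001189 K/W
R_brass = L/(kA) = 0.0038/(108×29.2) = 1.205×10^-6 K/W
Sum of the known resistances R_other = 0.00119 K/W
Required total resistance R_tot = ΔT/Q_allow = 38/5290 = 0.007183 K/W
R_phenolic foam = R_tot − R_other = 0.005993 K/W
L = R·k·A = 0.005993×0.0242×29.2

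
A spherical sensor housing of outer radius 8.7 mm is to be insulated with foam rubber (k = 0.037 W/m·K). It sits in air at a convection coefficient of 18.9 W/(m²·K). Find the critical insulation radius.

r_cr ≈ 3.92 mm

For a sphere r_cr = 2k/h = 2×0.037/18.9
r_cr = 3.92 mm; since the bare radius (8.7 mm) is above r_cr, any added insulation will reduce heat loss.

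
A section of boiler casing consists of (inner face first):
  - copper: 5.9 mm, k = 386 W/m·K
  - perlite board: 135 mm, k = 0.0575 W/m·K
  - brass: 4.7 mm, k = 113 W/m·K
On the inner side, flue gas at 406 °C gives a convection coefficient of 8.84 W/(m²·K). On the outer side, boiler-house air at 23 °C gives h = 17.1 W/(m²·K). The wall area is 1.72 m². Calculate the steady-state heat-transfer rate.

Q ≈ 261 W

Series thermal resistances:
R_inner film = 1/(h_i·A) = 1/(8.84×1.72) = 0.06577 K/W
R_copper = L/(kA) = 0.0059/(386×1.72) = 8.887×10^-6 K/W
R_perlite board = L/(kA) = 0.135/(0.0575×1.72) = 1.365 K/W
R_brass = L/(kA) = 0.0047/(113×1.72) = 2.418×10^-5 K/W
R_outer film = 1/(h_o·A) = 1/(17.1×1.72) = 0.034 K/W
R_total = 1.465 K/W
Q = ΔT / R_total = 383 / 1.465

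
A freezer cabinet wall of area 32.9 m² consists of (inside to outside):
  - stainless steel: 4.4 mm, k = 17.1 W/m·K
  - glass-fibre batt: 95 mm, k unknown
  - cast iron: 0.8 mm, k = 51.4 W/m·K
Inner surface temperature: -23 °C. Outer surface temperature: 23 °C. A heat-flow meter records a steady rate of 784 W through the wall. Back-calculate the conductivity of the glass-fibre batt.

Model the wall as resistances in series:
R_stainless steel = L/(kA) = 0.0044/(17.1×32.9) = 7.821×10^-6 K/W
R_cast iron = L/(kA) = 0.0008/(51.4×32.9) = 4.731×10^-7 K/W
Sum of known resistances R_other = 8.294×10^-6 K/W
Total R = ΔT/Q = 46/784 = 0.05867 K/W
R_glass-fibre batt = R_total − R_other = 0.05867 K/W
k = L/(R·A) = 0.095/(0.05867×32.9)

k ≈ 0.0492 W/(m·K)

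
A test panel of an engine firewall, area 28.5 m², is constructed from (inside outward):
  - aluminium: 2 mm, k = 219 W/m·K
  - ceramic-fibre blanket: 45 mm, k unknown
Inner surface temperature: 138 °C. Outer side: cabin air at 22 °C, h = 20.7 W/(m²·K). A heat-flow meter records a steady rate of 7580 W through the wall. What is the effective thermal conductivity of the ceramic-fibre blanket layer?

Treating each layer as a thermal resistance in series:
R_aluminium = L/(kA) = 0.002/(219×28.5) = 3.204×10^-7 K/W
R_outer film = 1/(h_o·A) = 1/(20.7×28.5) = 0.001695 K/W
Sum of known resistances R_other = 0.001695 K/W
Total R = ΔT/Q = 116/7580 = 0.0153 K/W
R_ceramic-fibre blanket = R_total − R_other = 0.01361 K/W
k = L/(R·A) = 0.045/(0.01361×28.5)

k ≈ 0.116 W/(m·K)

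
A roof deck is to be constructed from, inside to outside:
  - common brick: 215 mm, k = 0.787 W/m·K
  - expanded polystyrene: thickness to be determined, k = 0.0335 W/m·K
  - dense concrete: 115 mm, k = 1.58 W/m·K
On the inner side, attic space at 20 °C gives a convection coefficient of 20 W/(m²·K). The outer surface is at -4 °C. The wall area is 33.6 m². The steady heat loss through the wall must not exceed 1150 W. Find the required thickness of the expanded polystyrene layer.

L ≈ 10.2 mm

Treating each layer as a thermal resistance in series:
R_inner film = 1/(h_i·A) = 1/(20×33.6) = 0.001488 K/W
R_common brick = L/(kA) = 0.215/(0.787×33.6) = 0.008131 K/W
R_dense concrete = L/(kA) = 0.115/(1.58×33.6) = 0.002166 K/W
Sum of the known resistances R_other = 0.01178 K/W
Required total resistance R_tot = ΔT/Q_allow = 24/1150 = 0.02087 K/W
R_expanded polystyrene = R_tot − R_other = 0.009085 K/W
L = R·k·A = 0.009085×0.0335×33.6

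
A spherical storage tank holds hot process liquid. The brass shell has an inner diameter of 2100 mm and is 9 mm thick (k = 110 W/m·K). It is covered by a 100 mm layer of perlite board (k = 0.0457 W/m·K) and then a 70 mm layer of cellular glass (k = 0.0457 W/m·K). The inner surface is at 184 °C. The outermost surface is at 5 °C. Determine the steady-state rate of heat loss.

Q ≈ 787 W

Each spherical layer contributes R = (1/r_i − 1/r_o)/(4πk):
R_brass shell = (1/1.05 − 1/1.059)/(4π×110) = 5.855×10^-6 K/W
R_perlite board = (1/1.059 − 1/1.159)/(4π×0.0457) = 0.1419 K/W
R_cellular glass = (1/1.159 − 1/1.229)/(4π×0.0457) = 0.08557 K/W
R_total = 0.2275 K/W
Q = ΔT/R_total = 179/0.2275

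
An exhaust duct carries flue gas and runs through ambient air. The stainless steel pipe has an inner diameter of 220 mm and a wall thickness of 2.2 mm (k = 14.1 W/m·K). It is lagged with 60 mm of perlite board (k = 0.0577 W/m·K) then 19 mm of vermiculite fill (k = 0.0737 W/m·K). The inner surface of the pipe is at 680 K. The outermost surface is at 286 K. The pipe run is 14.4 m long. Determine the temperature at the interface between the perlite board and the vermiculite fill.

T ≈ 349 K

Treating each annulus and film as a series resistance:
R_stainless steel pipe wall = ln(112.2/110)/(2π×14.1×14.4) = 1.552×10^-5 K/W
R_perlite board = ln(172.2/112.2)/(2π×0.0577×14.4) = 0.08205 K/W
R_vermiculite fill = ln(191.2/172.2)/(2π×0.0737×14.4) = 0.0157 K/W
R_total = 0.09777 K/W
Q = ΔT/R_total = 394/0.09777
Q = 4030 W
T_interface = T_inner − Q·ΣR(inner→interface) = 680 − 4030×0.08207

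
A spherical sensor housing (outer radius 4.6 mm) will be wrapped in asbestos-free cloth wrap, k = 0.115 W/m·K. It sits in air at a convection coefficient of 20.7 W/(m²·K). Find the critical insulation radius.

r_cr ≈ 11.1 mm

For a sphere r_cr = 2k/h = 2×0.115/20.7
r_cr = 11.1 mm; since the bare radius (4.6 mm) is below r_cr, adding a thin layer of insulation will *increase* heat loss.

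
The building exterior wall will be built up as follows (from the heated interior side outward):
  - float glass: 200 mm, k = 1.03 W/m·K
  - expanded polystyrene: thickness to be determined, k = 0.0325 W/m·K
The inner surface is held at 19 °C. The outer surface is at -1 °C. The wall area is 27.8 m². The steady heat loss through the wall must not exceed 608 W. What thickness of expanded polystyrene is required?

Treating each layer as a thermal resistance in series:
R_float glass = L/(kA) = 0.2/(1.03×27.8) = 0.006985 K/W
Sum of the known resistances R_other = 0.006985 K/W
Required total resistance R_tot = ΔT/Q_allow = 20/608 = 0.03289 K/W
R_expanded polystyrene = R_tot − R_other = 0.02591 K/W
L = R·k·A = 0.02591×0.0325×27.8

L ≈ 23.4 mm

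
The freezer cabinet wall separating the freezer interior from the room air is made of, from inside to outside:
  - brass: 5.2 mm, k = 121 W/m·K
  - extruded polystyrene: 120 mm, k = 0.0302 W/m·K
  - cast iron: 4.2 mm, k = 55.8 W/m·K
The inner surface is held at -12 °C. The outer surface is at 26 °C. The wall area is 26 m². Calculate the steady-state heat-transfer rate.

Series thermal resistances:
R_brass = L/(kA) = 0.0052/(121×26) = 1.653×10^-6 K/W
R_extruded polystyrene = L/(kA) = 0.12/(0.0302×26) = 0.1528 K/W
R_cast iron = L/(kA) = 0.0042/(55.8×26) = 2.895×10^-6 K/W
R_total = 0.1528 K/W
Q = ΔT / R_total = 38 / 0.1528

Q ≈ 249 W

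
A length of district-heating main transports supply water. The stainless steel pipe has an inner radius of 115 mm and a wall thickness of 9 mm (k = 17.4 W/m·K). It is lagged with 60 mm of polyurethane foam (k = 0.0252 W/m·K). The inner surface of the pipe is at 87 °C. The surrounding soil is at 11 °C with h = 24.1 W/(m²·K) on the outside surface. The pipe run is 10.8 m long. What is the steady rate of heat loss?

Per-layer cylindrical resistances, series-summed:
R_stainless steel pipe wall = ln(124/115)/(2π×17.4×10.8) = 6.382×10^-5 K/W
R_polyurethane foam = ln(184/124)/(2π×0.0252×10.8) = 0.2308 K/W
R_outer film = 1/(h_o·2πr_oL) = 1/(24.1×2π×0.184×10.8) = 0.003323 K/W
R_total = 0.2342 K/W
Q = ΔT/R_total = 76/0.2342

Q ≈ 325 W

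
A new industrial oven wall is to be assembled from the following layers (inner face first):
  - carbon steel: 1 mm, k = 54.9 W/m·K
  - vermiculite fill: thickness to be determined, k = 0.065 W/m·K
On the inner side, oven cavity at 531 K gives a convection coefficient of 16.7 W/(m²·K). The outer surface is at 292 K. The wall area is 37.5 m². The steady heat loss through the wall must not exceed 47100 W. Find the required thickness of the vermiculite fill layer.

L ≈ 8.48 mm

Series thermal resistances:
R_inner film = 1/(h_i·A) = 1/(16.7×37.5) = 0.001597 K/W
R_carbon steel = L/(kA) = 0.001/(54.9×37.5) = 4.857×10^-7 K/W
Sum of the known resistances R_other = 0.001597 K/W
Required total resistance R_tot = ΔT/Q_allow = 239/47100 = 0.005074 K/W
R_vermiculite fill = R_tot − R_other = 0.003477 K/W
L = R·k·A = 0.003477×0.065×37.5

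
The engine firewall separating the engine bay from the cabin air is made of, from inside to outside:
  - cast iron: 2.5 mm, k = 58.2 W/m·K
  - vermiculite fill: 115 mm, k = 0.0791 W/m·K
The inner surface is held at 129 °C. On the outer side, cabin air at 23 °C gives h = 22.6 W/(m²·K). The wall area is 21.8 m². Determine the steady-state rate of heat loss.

Q ≈ 1540 W

Thermal resistances in series:
R_cast iron = L/(kA) = 0.0025/(58.2×21.8) = 1.97×10^-6 K/W
R_vermiculite fill = L/(kA) = 0.115/(0.0791×21.8) = 0.06669 K/W
R_outer film = 1/(h_o·A) = 1/(22.6×21.8) = 0.00203 K/W
R_total = 0.06872 K/W
Q = ΔT / R_total = 106 / 0.06872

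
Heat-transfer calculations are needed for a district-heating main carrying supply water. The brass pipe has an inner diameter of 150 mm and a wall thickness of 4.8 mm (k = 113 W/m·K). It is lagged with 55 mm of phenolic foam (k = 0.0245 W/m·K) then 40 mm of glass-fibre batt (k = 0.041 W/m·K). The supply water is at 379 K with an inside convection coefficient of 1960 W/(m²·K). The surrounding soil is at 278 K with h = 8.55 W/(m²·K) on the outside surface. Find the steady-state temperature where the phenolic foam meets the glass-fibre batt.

T ≈ 303 K

Radial resistances (cylindrical: R_cond = ln(r_o/r_i)/(2πkL), R_conv = 1/(h·2πrL)):
R_inner film = 1/(h_i·2πr₁L) = 1/(1960×2π×0.075×1) = 0.001083 K/W
R_brass pipe wall = ln(79.8/75)/(2π×113×1) = 8.737×10^-5 K/W
R_phenolic foam = ln(134.8/79.8)/(2π×0.0245×1) = 3.406 K/W
R_glass-fibre batt = ln(174.8/134.8)/(2π×0.041×1) = 1.009 K/W
R_outer film = 1/(h_o·2πr_oL) = 1/(8.55×2π×0.1748×1) = 0.1065 K/W
R_total = 4.522 K/W
Q = ΔT/R_total = 101/4.522
Q = 22.3 W/m
T_interface = T_inner − Q·ΣR(inner→interface) = 379 − 22.3×3.407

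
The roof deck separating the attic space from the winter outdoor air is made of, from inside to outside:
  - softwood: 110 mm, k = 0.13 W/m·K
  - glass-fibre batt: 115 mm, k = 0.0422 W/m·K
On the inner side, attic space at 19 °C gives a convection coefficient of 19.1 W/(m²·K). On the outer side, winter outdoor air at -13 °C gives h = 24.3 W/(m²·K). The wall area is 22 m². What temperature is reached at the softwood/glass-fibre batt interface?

Series thermal resistances:
R_inner film = 1/(h_i·A) = 1/(19.1×22) = 0.00238 K/W
R_softwood = L/(kA) = 0.11/(0.13×22) = 0.03846 K/W
R_glass-fibre batt = L/(kA) = 0.115/(0.0422×22) = 0.1239 K/W
R_outer film = 1/(h_o·A) = 1/(24.3×22) = 0.001871 K/W
R_total = 0.1666 K/W;  Q = ΔT/R_total = 32/0.1666 = 192.1 W
T_interface = T_inner − Q·ΣR(inner→interface) = 19 − 192×0.04084

T ≈ 11.2 °C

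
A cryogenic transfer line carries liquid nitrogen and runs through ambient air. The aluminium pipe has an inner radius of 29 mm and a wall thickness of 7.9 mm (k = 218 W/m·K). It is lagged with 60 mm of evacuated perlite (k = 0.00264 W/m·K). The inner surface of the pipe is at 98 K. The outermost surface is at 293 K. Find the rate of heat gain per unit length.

For a radial system each layer contributes R = ln(r_out/r_in)/(2πkL); films add R = 1/(hA).
R_aluminium pipe wall = ln(36.9/29)/(2π×218×1) = 1.759×10^-4 K/W
R_evacuated perlite = ln(96.9/36.9)/(2π×0.00264×1) = 58.2 K/W
R_total = 58.2 K/W
Q = ΔT/R_total = 195/58.2

q′ ≈ 3.35 W/m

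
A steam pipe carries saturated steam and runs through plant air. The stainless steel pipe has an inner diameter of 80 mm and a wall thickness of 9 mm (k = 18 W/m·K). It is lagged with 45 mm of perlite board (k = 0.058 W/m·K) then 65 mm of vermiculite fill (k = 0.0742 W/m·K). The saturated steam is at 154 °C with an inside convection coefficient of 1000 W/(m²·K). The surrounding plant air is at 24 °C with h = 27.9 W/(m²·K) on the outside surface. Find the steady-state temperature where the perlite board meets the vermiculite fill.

T ≈ 75.1 °C

Radial resistances (cylindrical: R_cond = ln(r_o/r_i)/(2πkL), R_conv = 1/(h·2πrL)):
R_inner film = 1/(h_i·2πr₁L) = 1/(1000×2π×0.04×1) = 0.003979 K/W
R_stainless steel pipe wall = ln(49/40)/(2π×18×1) = 0.001794 K/W
R_perlite board = ln(94/49)/(2π×0.058×1) = 1.788 K/W
R_vermiculite fill = ln(159/94)/(2π×0.0742×1) = 1.127 K/W
R_outer film = 1/(h_o·2πr_oL) = 1/(27.9×2π×0.159×1) = 0.03588 K/W
R_total = 2.957 K/W
Q = ΔT/R_total = 130/2.957
Q = 44 W/m
T_interface = T_inner − Q·ΣR(inner→interface) = 154 − 44×1.793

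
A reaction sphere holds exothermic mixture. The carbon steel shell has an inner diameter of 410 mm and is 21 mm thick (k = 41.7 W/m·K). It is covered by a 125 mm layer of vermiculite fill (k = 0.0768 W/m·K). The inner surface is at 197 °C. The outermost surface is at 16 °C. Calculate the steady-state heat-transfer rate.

Q ≈ 111 W

Each spherical layer contributes R = (1/r_i − 1/r_o)/(4πk):
R_carbon steel shell = (1/0.205 − 1/0.226)/(4π×41.7) = 8.65×10^-4 K/W
R_vermiculite fill = (1/0.226 − 1/0.351)/(4π×0.0768) = 1.633 K/W
R_total = 1.634 K/W
Q = ΔT/R_total = 181/1.634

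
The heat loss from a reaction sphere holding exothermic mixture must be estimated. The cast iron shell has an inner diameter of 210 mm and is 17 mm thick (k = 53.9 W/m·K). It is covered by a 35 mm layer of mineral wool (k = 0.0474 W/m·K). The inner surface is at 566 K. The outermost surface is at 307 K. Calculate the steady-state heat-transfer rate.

Radial (spherical) resistances in series:
R_cast iron shell = (1/0.105 − 1/0.122)/(4π×53.9) = 0.001959 K/W
R_mineral wool = (1/0.122 − 1/0.157)/(4π×0.0474) = 3.068 K/W
R_total = 3.07 K/W
Q = ΔT/R_total = 259/3.07

Q ≈ 84.4 W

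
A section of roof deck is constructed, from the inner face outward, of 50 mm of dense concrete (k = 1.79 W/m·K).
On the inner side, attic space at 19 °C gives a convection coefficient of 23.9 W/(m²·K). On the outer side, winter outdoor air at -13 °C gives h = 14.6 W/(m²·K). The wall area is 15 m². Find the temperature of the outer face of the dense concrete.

T ≈ 2.85 °C

Thermal resistances in series:
R_inner film = 1/(h_i·A) = 1/(23.9×15) = 0.002789 K/W
R_dense concrete = L/(kA) = 0.05/(1.79×15) = 0.001862 K/W
R_outer film = 1/(h_o·A) = 1/(14.6×15) = 0.004566 K/W
R_total = 0.009218 K/W;  Q = ΔT/R_total = 32/0.009218 = 3472 W
T_interface = T_inner − Q·ΣR(inner→interface) = 19 − 3470×0.004652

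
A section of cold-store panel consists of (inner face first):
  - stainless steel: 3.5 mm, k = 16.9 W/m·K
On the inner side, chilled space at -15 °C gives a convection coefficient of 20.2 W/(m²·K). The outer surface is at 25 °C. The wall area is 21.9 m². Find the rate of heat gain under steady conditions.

Model the wall as resistances in series:
R_inner film = 1/(h_i·A) = 1/(20.2×21.9) = 0.002261 K/W
R_stainless steel = L/(kA) = 0.0035/(16.9×21.9) = 9.457×10^-6 K/W
R_total = 0.00227 K/W
Q = ΔT / R_total = 40 / 0.00227

Q ≈ 17600 W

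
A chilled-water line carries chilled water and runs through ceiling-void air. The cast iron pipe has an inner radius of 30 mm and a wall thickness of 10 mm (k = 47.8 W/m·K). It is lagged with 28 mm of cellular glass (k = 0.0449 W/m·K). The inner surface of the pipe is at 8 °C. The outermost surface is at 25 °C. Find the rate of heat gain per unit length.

Cylindrical conduction, so R = ln(r₂/r₁)/(2πkL) per layer, in series:
R_cast iron pipe wall = ln(40/30)/(2π×47.8×1) = 9.579×10^-4 K/W
R_cellular glass = ln(68/40)/(2π×0.0449×1) = 1.881 K/W
R_total = 1.882 K/W
Q = ΔT/R_total = 17/1.882

q′ ≈ 9.03 W/m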